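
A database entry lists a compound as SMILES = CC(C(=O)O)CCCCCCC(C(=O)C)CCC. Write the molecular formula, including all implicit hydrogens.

C15H28O3

Walk through each heavy atom and fill implicit hydrogens from standard valence (C 4, N 3, O 2, S 2, halogen 1):
  atom 1: C, bond orders sum to 1 (valence 4) → 3 H
  atom 2: C, bond orders sum to 3 (valence 4) → 1 H
  atom 3: C, bond orders sum to 4 (valence 4) → 0 H
  atom 4: O, bond orders sum to 2 (valence 2) → 0 H
  atom 5: O, bond orders sum to 1 (valence 2) → 1 H
  atom 6: C, bond orders sum to 2 (valence 4) → 2 H
  atom 7: C, bond orders sum to 2 (valence 4) → 2 H
  atom 8: C, bond orders sum to 2 (valence 4) → 2 H
  atom 9: C, bond orders sum to 2 (valence 4) → 2 H
  atom 10: C, bond orders sum to 2 (valence 4) → 2 H
  atom 11: C, bond orders sum to 2 (valence 4) → 2 H
  atom 12: C, bond orders sum to 3 (valence 4) → 1 H
  atom 13: C, bond orders sum to 4 (valence 4) → 0 H
  atom 14: O, bond orders sum to 2 (valence 2) → 0 H
  atom 15: C, bond orders sum to 1 (valence 4) → 3 H
  atom 16: C, bond orders sum to 2 (valence 4) → 2 H
  atom 17: C, bond orders sum to 2 (valence 4) → 2 H
  atom 18: C, bond orders sum to 1 (valence 4) → 3 H
Totals → C:15, H:28, O:3.
In Hill order: C15H28O3.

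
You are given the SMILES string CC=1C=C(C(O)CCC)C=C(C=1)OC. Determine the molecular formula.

Walk through each heavy atom and fill implicit hydrogens from standard valence (C 4, N 3, O 2, S 2, halogen 1):
  atom 1: C, bond orders sum to 1 (valence 4) → 3 H
  atom 2: C, bond orders sum to 4 (valence 4) → 0 H
  atom 3: C, bond orders sum to 3 (valence 4) → 1 H
  atom 4: C, bond orders sum to 4 (valence 4) → 0 H
  atom 5: C, bond orders sum to 3 (valence 4) → 1 H
  atom 6: O, bond orders sum to 1 (valence 2) → 1 H
  atom 7: C, bond orders sum to 2 (valence 4) → 2 H
  atom 8: C, bond orders sum to 2 (valence 4) → 2 H
  atom 9: C, bond orders sum to 1 (valence 4) → 3 H
  atom 10: C, bond orders sum to 3 (valence 4) → 1 H
  atom 11: C, bond orders sum to 4 (valence 4) → 0 H
  atom 12: C, bond orders sum to 3 (valence 4) → 1 H
  atom 13: O, bond orders sum to 2 (valence 2) → 0 H
  atom 14: C, bond orders sum to 1 (valence 4) → 3 H
Totals → C:12, H:18, O:2.

C12H18O2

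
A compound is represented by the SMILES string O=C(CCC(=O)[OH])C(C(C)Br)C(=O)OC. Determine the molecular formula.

Walk through each heavy atom and fill implicit hydrogens from standard valence (C 4, N 3, O 2, S 2, halogen 1):
  atom 1: O, bond orders sum to 2 (valence 2) → 0 H
  atom 2: C, bond orders sum to 4 (valence 4) → 0 H
  atom 3: C, bond orders sum to 2 (valence 4) → 2 H
  atom 4: C, bond orders sum to 2 (valence 4) → 2 H
  atom 5: C, bond orders sum to 4 (valence 4) → 0 H
  atom 6: O, bond orders sum to 2 (valence 2) → 0 H
  atom 7: O with explicit H count 1
  atom 8: C, bond orders sum to 3 (valence 4) → 1 H
  atom 9: C, bond orders sum to 3 (valence 4) → 1 H
  atom 10: C, bond orders sum to 1 (valence 4) → 3 H
  atom 11: Br (halogen, monovalent) → 0 H
  atom 12: C, bond orders sum to 4 (valence 4) → 0 H
  atom 13: O, bond orders sum to 2 (valence 2) → 0 H
  atom 14: O, bond orders sum to 2 (valence 2) → 0 H
  atom 15: C, bond orders sum to 1 (valence 4) → 3 H
Totals → C:9, H:13, Br:1, O:5.
In Hill order: C9H13BrO5.

C9H13BrO5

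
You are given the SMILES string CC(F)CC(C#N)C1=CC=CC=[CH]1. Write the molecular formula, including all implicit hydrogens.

C11H12FN

Walk through each heavy atom and fill implicit hydrogens from standard valence (C 4, N 3, O 2, S 2, halogen 1):
  atom 1: C, bond orders sum to 1 (valence 4) → 3 H
  atom 2: C, bond orders sum to 3 (valence 4) → 1 H
  atom 3: F (halogen, monovalent) → 0 H
  atom 4: C, bond orders sum to 2 (valence 4) → 2 H
  atom 5: C, bond orders sum to 3 (valence 4) → 1 H
  atom 6: C, bond orders sum to 4 (valence 4) → 0 H
  atom 7: N, bond orders sum to 3 (valence 3) → 0 H
  atom 8: C, bond orders sum to 4 (valence 4) → 0 H
  atom 9: C, bond orders sum to 3 (valence 4) → 1 H
  atom 10: C, bond orders sum to 3 (valence 4) → 1 H
  atom 11: C, bond orders sum to 3 (valence 4) → 1 H
  atom 12: C, bond orders sum to 3 (valence 4) → 1 H
  atom 13: C with explicit H count 1
Totals → C:11, H:12, F:1, N:1.
In Hill order: C11H12FN.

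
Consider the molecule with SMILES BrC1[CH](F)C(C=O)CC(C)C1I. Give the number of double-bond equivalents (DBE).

Molecular formula: C8H11BrFIO.
DoU = (2C + 2 + N − H − X) / 2, where X is the halogen count and O/S are ignored.
    = (2·8 + 2 + 0 − 11 − 3) / 2 = 4 / 2 = 2.

2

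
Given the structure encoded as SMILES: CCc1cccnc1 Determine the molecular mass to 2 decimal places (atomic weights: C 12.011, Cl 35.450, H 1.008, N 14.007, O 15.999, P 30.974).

First, the molecular formula is C7H9N (counting implicit H from valence).
  C: 7 × 12.011 = 84.077
  H: 9 × 1.008 = 9.072
  N: 1 × 14.007 = 14.007
Sum: 7×12.011 + 9×1.008 + 1×14.007 = 107.156 → 107.16 g/mol.

107.16 g/mol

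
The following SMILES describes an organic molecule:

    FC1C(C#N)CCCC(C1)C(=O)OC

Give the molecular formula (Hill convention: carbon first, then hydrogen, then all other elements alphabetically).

Walk through each heavy atom and fill implicit hydrogens from standard valence (C 4, N 3, O 2, S 2, halogen 1):
  atom 1: F (halogen, monovalent) → 0 H
  atom 2: C, bond orders sum to 3 (valence 4) → 1 H
  atom 3: C, bond orders sum to 3 (valence 4) → 1 H
  atom 4: C, bond orders sum to 4 (valence 4) → 0 H
  atom 5: N, bond orders sum to 3 (valence 3) → 0 H
  atom 6: C, bond orders sum to 2 (valence 4) → 2 H
  atom 7: C, bond orders sum to 2 (valence 4) → 2 H
  atom 8: C, bond orders sum to 2 (valence 4) → 2 H
  atom 9: C, bond orders sum to 3 (valence 4) → 1 H
  atom 10: C, bond orders sum to 2 (valence 4) → 2 H
  atom 11: C, bond orders sum to 4 (valence 4) → 0 H
  atom 12: O, bond orders sum to 2 (valence 2) → 0 H
  atom 13: O, bond orders sum to 2 (valence 2) → 0 H
  atom 14: C, bond orders sum to 1 (valence 4) → 3 H
Totals → C:10, H:14, F:1, N:1, O:2.

C10H14FNO2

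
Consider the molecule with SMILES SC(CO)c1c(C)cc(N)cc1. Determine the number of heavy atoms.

Every atom symbol written in the SMILES (organic subset) is one heavy atom; implicit H are not written.
Heavy atoms by element → C:9, N:1, O:1, S:1.
Total: 12.

12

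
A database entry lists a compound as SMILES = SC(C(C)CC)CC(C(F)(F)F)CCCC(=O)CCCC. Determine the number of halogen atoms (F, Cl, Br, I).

3

Halogen atoms appear at heavy-atom positions 10, 11, 12 (3×F).
Other groups present: 1 ketone, 1 thiol.
Halogen count: 3.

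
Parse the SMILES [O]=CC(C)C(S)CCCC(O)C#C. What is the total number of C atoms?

Count every carbon token in the SMILES (each C, including those in ring-closure positions and inside branches).
Carbon count: 10.

10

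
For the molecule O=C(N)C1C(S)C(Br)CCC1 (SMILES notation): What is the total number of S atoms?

1

Scan the SMILES for S atoms (remember two-letter symbols like Cl and Br are single atoms).
Sulfur count: 1.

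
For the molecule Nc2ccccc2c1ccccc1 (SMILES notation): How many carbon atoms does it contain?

Count every carbon token in the SMILES (each C, including those in ring-closure positions and inside branches).
Carbon count: 12.

12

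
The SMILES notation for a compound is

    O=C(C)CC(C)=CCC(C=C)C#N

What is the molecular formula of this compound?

C11H15NO

Walk through each heavy atom and fill implicit hydrogens from standard valence (C 4, N 3, O 2, S 2, halogen 1):
  atom 1: O, bond orders sum to 2 (valence 2) → 0 H
  atom 2: C, bond orders sum to 4 (valence 4) → 0 H
  atom 3: C, bond orders sum to 1 (valence 4) → 3 H
  atom 4: C, bond orders sum to 2 (valence 4) → 2 H
  atom 5: C, bond orders sum to 4 (valence 4) → 0 H
  atom 6: C, bond orders sum to 1 (valence 4) → 3 H
  atom 7: C, bond orders sum to 3 (valence 4) → 1 H
  atom 8: C, bond orders sum to 2 (valence 4) → 2 H
  atom 9: C, bond orders sum to 3 (valence 4) → 1 H
  atom 10: C, bond orders sum to 3 (valence 4) → 1 H
  atom 11: C, bond orders sum to 2 (valence 4) → 2 H
  atom 12: C, bond orders sum to 4 (valence 4) → 0 H
  atom 13: N, bond orders sum to 3 (valence 3) → 0 H
Totals → C:11, H:15, N:1, O:1.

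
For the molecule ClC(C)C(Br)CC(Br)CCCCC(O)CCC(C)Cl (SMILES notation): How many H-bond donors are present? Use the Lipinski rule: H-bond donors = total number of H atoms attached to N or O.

Donors: find every N or O and count the H atoms it carries.
  atom 14 (O): bond orders sum to 1 → 1 H
Lipinski HBD = 1.

1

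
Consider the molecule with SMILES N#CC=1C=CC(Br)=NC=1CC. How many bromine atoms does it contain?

1

Scan the SMILES for Br atoms (remember two-letter symbols like Cl and Br are single atoms).
Bromine count: 1.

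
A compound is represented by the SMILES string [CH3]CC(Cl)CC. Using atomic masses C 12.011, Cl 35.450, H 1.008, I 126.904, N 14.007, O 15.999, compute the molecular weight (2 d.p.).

106.59 g/mol

First, the molecular formula is C5H11Cl (counting implicit H from valence).
  C: 5 × 12.011 = 60.055
  Cl: 1 × 35.450 = 35.450
  H: 11 × 1.008 = 11.088
Sum: 5×12.011 + 1×35.450 + 11×1.008 = 106.593 → 106.59 g/mol.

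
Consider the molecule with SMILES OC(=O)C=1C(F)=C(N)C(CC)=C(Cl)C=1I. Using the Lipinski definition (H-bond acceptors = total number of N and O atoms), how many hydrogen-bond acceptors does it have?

3

N atoms: 1; O atoms: 2.
Lipinski HBA = 1 + 2 = 3.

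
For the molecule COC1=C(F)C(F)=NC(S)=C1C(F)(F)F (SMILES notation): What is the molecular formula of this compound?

C7H4F5NOS

Walk through each heavy atom and fill implicit hydrogens from standard valence (C 4, N 3, O 2, S 2, halogen 1):
  atom 1: C, bond orders sum to 1 (valence 4) → 3 H
  atom 2: O, bond orders sum to 2 (valence 2) → 0 H
  atom 3: C, bond orders sum to 4 (valence 4) → 0 H
  atom 4: C, bond orders sum to 4 (valence 4) → 0 H
  atom 5: F (halogen, monovalent) → 0 H
  atom 6: C, bond orders sum to 4 (valence 4) → 0 H
  atom 7: F (halogen, monovalent) → 0 H
  atom 8: N, bond orders sum to 3 (valence 3) → 0 H
  atom 9: C, bond orders sum to 4 (valence 4) → 0 H
  atom 10: S, bond orders sum to 1 (valence 2) → 1 H
  atom 11: C, bond orders sum to 4 (valence 4) → 0 H
  atom 12: C, bond orders sum to 4 (valence 4) → 0 H
  atom 13: F (halogen, monovalent) → 0 H
  atom 14: F (halogen, monovalent) → 0 H
  atom 15: F (halogen, monovalent) → 0 H
Totals → C:7, H:4, F:5, N:1, O:1, S:1.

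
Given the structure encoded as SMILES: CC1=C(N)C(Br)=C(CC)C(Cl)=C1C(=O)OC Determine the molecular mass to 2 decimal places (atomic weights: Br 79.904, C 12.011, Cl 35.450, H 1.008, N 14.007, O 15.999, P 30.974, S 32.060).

306.58 g/mol

First, the molecular formula is C11H13BrClNO2 (counting implicit H from valence).
  Br: 1 × 79.904 = 79.904
  C: 11 × 12.011 = 132.121
  Cl: 1 × 35.450 = 35.450
  H: 13 × 1.008 = 13.104
  N: 1 × 14.007 = 14.007
  O: 2 × 15.999 = 31.998
Sum: 1×79.904 + 11×12.011 + 1×35.450 + 13×1.008 + 1×14.007 + 2×15.999 = 306.584 → 306.58 g/mol.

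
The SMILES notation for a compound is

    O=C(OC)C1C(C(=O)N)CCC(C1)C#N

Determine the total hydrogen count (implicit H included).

14

Walk through each heavy atom and fill implicit hydrogens from standard valence (C 4, N 3, O 2, S 2, halogen 1):
  atom 1: O, bond orders sum to 2 (valence 2) → 0 H
  atom 2: C, bond orders sum to 4 (valence 4) → 0 H
  atom 3: O, bond orders sum to 2 (valence 2) → 0 H
  atom 4: C, bond orders sum to 1 (valence 4) → 3 H
  atom 5: C, bond orders sum to 3 (valence 4) → 1 H
  atom 6: C, bond orders sum to 3 (valence 4) → 1 H
  atom 7: C, bond orders sum to 4 (valence 4) → 0 H
  atom 8: O, bond orders sum to 2 (valence 2) → 0 H
  atom 9: N, bond orders sum to 1 (valence 3) → 2 H
  atom 10: C, bond orders sum to 2 (valence 4) → 2 H
  atom 11: C, bond orders sum to 2 (valence 4) → 2 H
  atom 12: C, bond orders sum to 3 (valence 4) → 1 H
  atom 13: C, bond orders sum to 2 (valence 4) → 2 H
  atom 14: C, bond orders sum to 4 (valence 4) → 0 H
  atom 15: N, bond orders sum to 3 (valence 3) → 0 H
Total hydrogens: 14.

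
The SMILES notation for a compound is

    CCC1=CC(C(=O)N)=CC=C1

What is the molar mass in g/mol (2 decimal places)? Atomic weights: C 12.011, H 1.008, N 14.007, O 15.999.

149.19 g/mol

First, the molecular formula is C9H11NO (counting implicit H from valence).
  C: 9 × 12.011 = 108.099
  H: 11 × 1.008 = 11.088
  N: 1 × 14.007 = 14.007
  O: 1 × 15.999 = 15.999
Sum: 9×12.011 + 11×1.008 + 1×14.007 + 1×15.999 = 149.193 → 149.19 g/mol.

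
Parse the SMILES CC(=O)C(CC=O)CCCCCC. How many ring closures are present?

0

In SMILES, each pair of matching ring-closure digits denotes one ring-closing bond; the number of such bonds equals the number of independent rings.
Ring-closure bonds here: 0.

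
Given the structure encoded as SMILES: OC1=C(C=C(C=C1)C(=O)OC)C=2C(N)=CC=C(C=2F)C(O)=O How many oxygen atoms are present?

Scan the SMILES for O atoms (remember two-letter symbols like Cl and Br are single atoms).
Oxygen count: 5.

5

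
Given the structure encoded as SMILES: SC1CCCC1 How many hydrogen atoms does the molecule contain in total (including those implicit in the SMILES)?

10

Walk through each heavy atom and fill implicit hydrogens from standard valence (C 4, N 3, O 2, S 2, halogen 1):
  atom 1: S, bond orders sum to 1 (valence 2) → 1 H
  atom 2: C, bond orders sum to 3 (valence 4) → 1 H
  atom 3: C, bond orders sum to 2 (valence 4) → 2 H
  atom 4: C, bond orders sum to 2 (valence 4) → 2 H
  atom 5: C, bond orders sum to 2 (valence 4) → 2 H
  atom 6: C, bond orders sum to 2 (valence 4) → 2 H
Total hydrogens: 10.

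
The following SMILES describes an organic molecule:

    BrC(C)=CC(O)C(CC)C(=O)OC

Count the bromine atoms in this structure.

Scan the SMILES for Br atoms (remember two-letter symbols like Cl and Br are single atoms).
Bromine count: 1.

1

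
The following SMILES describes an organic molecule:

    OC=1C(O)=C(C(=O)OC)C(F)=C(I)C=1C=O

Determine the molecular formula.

Walk through each heavy atom and fill implicit hydrogens from standard valence (C 4, N 3, O 2, S 2, halogen 1):
  atom 1: O, bond orders sum to 1 (valence 2) → 1 H
  atom 2: C, bond orders sum to 4 (valence 4) → 0 H
  atom 3: C, bond orders sum to 4 (valence 4) → 0 H
  atom 4: O, bond orders sum to 1 (valence 2) → 1 H
  atom 5: C, bond orders sum to 4 (valence 4) → 0 H
  atom 6: C, bond orders sum to 4 (valence 4) → 0 H
  atom 7: O, bond orders sum to 2 (valence 2) → 0 H
  atom 8: O, bond orders sum to 2 (valence 2) → 0 H
  atom 9: C, bond orders sum to 1 (valence 4) → 3 H
  atom 10: C, bond orders sum to 4 (valence 4) → 0 H
  atom 11: F (halogen, monovalent) → 0 H
  atom 12: C, bond orders sum to 4 (valence 4) → 0 H
  atom 13: I (halogen, monovalent) → 0 H
  atom 14: C, bond orders sum to 4 (valence 4) → 0 H
  atom 15: C, bond orders sum to 3 (valence 4) → 1 H
  atom 16: O, bond orders sum to 2 (valence 2) → 0 H
Totals → C:9, H:6, F:1, I:1, O:5.

C9H6FIO5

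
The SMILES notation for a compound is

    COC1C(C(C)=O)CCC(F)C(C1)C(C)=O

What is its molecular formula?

C12H19FO3

Walk through each heavy atom and fill implicit hydrogens from standard valence (C 4, N 3, O 2, S 2, halogen 1):
  atom 1: C, bond orders sum to 1 (valence 4) → 3 H
  atom 2: O, bond orders sum to 2 (valence 2) → 0 H
  atom 3: C, bond orders sum to 3 (valence 4) → 1 H
  atom 4: C, bond orders sum to 3 (valence 4) → 1 H
  atom 5: C, bond orders sum to 4 (valence 4) → 0 H
  atom 6: C, bond orders sum to 1 (valence 4) → 3 H
  atom 7: O, bond orders sum to 2 (valence 2) → 0 H
  atom 8: C, bond orders sum to 2 (valence 4) → 2 H
  atom 9: C, bond orders sum to 2 (valence 4) → 2 H
  atom 10: C, bond orders sum to 3 (valence 4) → 1 H
  atom 11: F (halogen, monovalent) → 0 H
  atom 12: C, bond orders sum to 3 (valence 4) → 1 H
  atom 13: C, bond orders sum to 2 (valence 4) → 2 H
  atom 14: C, bond orders sum to 4 (valence 4) → 0 H
  atom 15: C, bond orders sum to 1 (valence 4) → 3 H
  atom 16: O, bond orders sum to 2 (valence 2) → 0 H
Totals → C:12, H:19, F:1, O:3.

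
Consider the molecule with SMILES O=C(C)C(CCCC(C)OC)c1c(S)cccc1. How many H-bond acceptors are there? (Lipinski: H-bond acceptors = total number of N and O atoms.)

N atoms: 0; O atoms: 2.
Lipinski HBA = 0 + 2 = 2.

2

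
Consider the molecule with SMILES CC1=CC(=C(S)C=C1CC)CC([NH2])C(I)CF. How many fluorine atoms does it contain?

Scan the SMILES for F atoms (remember two-letter symbols like Cl and Br are single atoms).
Fluorine count: 1.

1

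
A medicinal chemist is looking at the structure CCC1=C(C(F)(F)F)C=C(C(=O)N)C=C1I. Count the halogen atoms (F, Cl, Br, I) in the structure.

4

Halogen atoms appear at heavy-atom positions 6, 7, 8, 16 (3×F, 1×I).
Other groups present: 1 amide.
Halogen count: 4.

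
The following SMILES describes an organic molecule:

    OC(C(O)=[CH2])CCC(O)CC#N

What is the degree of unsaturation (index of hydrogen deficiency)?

Degree of unsaturation = (number of rings) + (number of π bonds).
Ring closures in the SMILES: 0.
π bonds: 1 double bond (each 1 DoU), 1 triple bond (each 2 DoU) → 3 DoU from unsaturation.
Total DoU = 0 + 3 = 3.

3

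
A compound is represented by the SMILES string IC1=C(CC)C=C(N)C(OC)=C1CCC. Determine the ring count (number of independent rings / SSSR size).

In SMILES, each pair of matching ring-closure digits denotes one ring-closing bond; the number of such bonds equals the number of independent rings.
Ring-closure bonds here: 1.

1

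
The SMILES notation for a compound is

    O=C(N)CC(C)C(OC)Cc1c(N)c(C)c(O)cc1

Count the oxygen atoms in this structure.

3

Scan the SMILES for O atoms (remember two-letter symbols like Cl and Br are single atoms).
Oxygen count: 3.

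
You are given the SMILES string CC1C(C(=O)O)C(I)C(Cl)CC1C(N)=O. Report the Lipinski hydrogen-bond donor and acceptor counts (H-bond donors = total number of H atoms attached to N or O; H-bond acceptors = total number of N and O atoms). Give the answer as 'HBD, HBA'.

Donors: find every N or O and count the H atoms it carries.
  atom 5 (O): bond orders sum to 2 → 0 H
  atom 6 (O): bond orders sum to 1 → 1 H
  atom 14 (N): bond orders sum to 1 → 2 H
  atom 15 (O): bond orders sum to 2 → 0 H
Lipinski HBD = 3.
Acceptors: N atoms = 1, O atoms = 3 → HBA = 4.

3, 4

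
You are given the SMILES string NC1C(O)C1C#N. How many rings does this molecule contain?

In SMILES, each pair of matching ring-closure digits denotes one ring-closing bond; the number of such bonds equals the number of independent rings.
Ring-closure bonds here: 1.

1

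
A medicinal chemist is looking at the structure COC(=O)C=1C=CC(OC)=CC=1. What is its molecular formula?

Walk through each heavy atom and fill implicit hydrogens from standard valence (C 4, N 3, O 2, S 2, halogen 1):
  atom 1: C, bond orders sum to 1 (valence 4) → 3 H
  atom 2: O, bond orders sum to 2 (valence 2) → 0 H
  atom 3: C, bond orders sum to 4 (valence 4) → 0 H
  atom 4: O, bond orders sum to 2 (valence 2) → 0 H
  atom 5: C, bond orders sum to 4 (valence 4) → 0 H
  atom 6: C, bond orders sum to 3 (valence 4) → 1 H
  atom 7: C, bond orders sum to 3 (valence 4) → 1 H
  atom 8: C, bond orders sum to 4 (valence 4) → 0 H
  atom 9: O, bond orders sum to 2 (valence 2) → 0 H
  atom 10: C, bond orders sum to 1 (valence 4) → 3 H
  atom 11: C, bond orders sum to 3 (valence 4) → 1 H
  atom 12: C, bond orders sum to 3 (valence 4) → 1 H
Totals → C:9, H:10, O:3.

C9H10O3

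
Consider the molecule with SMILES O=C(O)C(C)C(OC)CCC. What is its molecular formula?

Walk through each heavy atom and fill implicit hydrogens from standard valence (C 4, N 3, O 2, S 2, halogen 1):
  atom 1: O, bond orders sum to 2 (valence 2) → 0 H
  atom 2: C, bond orders sum to 4 (valence 4) → 0 H
  atom 3: O, bond orders sum to 1 (valence 2) → 1 H
  atom 4: C, bond orders sum to 3 (valence 4) → 1 H
  atom 5: C, bond orders sum to 1 (valence 4) → 3 H
  atom 6: C, bond orders sum to 3 (valence 4) → 1 H
  atom 7: O, bond orders sum to 2 (valence 2) → 0 H
  atom 8: C, bond orders sum to 1 (valence 4) → 3 H
  atom 9: C, bond orders sum to 2 (valence 4) → 2 H
  atom 10: C, bond orders sum to 2 (valence 4) → 2 H
  atom 11: C, bond orders sum to 1 (valence 4) → 3 H
Totals → C:8, H:16, O:3.
In Hill order: C8H16O3.

C8H16O3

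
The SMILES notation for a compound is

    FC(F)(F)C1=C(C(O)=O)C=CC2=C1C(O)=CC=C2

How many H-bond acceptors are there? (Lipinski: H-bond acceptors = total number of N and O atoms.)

N atoms: 0; O atoms: 3.
Lipinski HBA = 0 + 3 = 3.

3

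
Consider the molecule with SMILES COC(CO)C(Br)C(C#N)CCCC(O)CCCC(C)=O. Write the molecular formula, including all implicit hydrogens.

Walk through each heavy atom and fill implicit hydrogens from standard valence (C 4, N 3, O 2, S 2, halogen 1):
  atom 1: C, bond orders sum to 1 (valence 4) → 3 H
  atom 2: O, bond orders sum to 2 (valence 2) → 0 H
  atom 3: C, bond orders sum to 3 (valence 4) → 1 H
  atom 4: C, bond orders sum to 2 (valence 4) → 2 H
  atom 5: O, bond orders sum to 1 (valence 2) → 1 H
  atom 6: C, bond orders sum to 3 (valence 4) → 1 H
  atom 7: Br (halogen, monovalent) → 0 H
  atom 8: C, bond orders sum to 3 (valence 4) → 1 H
  atom 9: C, bond orders sum to 4 (valence 4) → 0 H
  atom 10: N, bond orders sum to 3 (valence 3) → 0 H
  atom 11: C, bond orders sum to 2 (valence 4) → 2 H
  atom 12: C, bond orders sum to 2 (valence 4) → 2 H
  atom 13: C, bond orders sum to 2 (valence 4) → 2 H
  atom 14: C, bond orders sum to 3 (valence 4) → 1 H
  atom 15: O, bond orders sum to 1 (valence 2) → 1 H
  atom 16: C, bond orders sum to 2 (valence 4) → 2 H
  atom 17: C, bond orders sum to 2 (valence 4) → 2 H
  atom 18: C, bond orders sum to 2 (valence 4) → 2 H
  atom 19: C, bond orders sum to 4 (valence 4) → 0 H
  atom 20: C, bond orders sum to 1 (valence 4) → 3 H
  atom 21: O, bond orders sum to 2 (valence 2) → 0 H
Totals → C:15, H:26, Br:1, N:1, O:4.

C15H26BrNO4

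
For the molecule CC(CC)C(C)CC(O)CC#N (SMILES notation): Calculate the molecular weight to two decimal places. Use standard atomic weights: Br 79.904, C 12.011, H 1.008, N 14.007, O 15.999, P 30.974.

First, the molecular formula is C10H19NO (counting implicit H from valence).
  C: 10 × 12.011 = 120.110
  H: 19 × 1.008 = 19.152
  N: 1 × 14.007 = 14.007
  O: 1 × 15.999 = 15.999
Sum: 10×12.011 + 19×1.008 + 1×14.007 + 1×15.999 = 169.268 → 169.27 g/mol.

169.27 g/mol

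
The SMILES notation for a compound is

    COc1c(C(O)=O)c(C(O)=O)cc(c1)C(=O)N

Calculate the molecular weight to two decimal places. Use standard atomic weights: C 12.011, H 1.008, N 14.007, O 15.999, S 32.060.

First, the molecular formula is C10H9NO6 (counting implicit H from valence).
  C: 10 × 12.011 = 120.110
  H: 9 × 1.008 = 9.072
  N: 1 × 14.007 = 14.007
  O: 6 × 15.999 = 95.994
Sum: 10×12.011 + 9×1.008 + 1×14.007 + 6×15.999 = 239.183 → 239.18 g/mol.

239.18 g/mol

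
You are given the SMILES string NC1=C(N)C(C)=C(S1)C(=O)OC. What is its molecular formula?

C7H10N2O2S

Walk through each heavy atom and fill implicit hydrogens from standard valence (C 4, N 3, O 2, S 2, halogen 1):
  atom 1: N, bond orders sum to 1 (valence 3) → 2 H
  atom 2: C, bond orders sum to 4 (valence 4) → 0 H
  atom 3: C, bond orders sum to 4 (valence 4) → 0 H
  atom 4: N, bond orders sum to 1 (valence 3) → 2 H
  atom 5: C, bond orders sum to 4 (valence 4) → 0 H
  atom 6: C, bond orders sum to 1 (valence 4) → 3 H
  atom 7: C, bond orders sum to 4 (valence 4) → 0 H
  atom 8: S, bond orders sum to 2 (valence 2) → 0 H
  atom 9: C, bond orders sum to 4 (valence 4) → 0 H
  atom 10: O, bond orders sum to 2 (valence 2) → 0 H
  atom 11: O, bond orders sum to 2 (valence 2) → 0 H
  atom 12: C, bond orders sum to 1 (valence 4) → 3 H
Totals → C:7, H:10, N:2, O:2, S:1.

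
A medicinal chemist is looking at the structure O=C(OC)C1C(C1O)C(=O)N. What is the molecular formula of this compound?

C6H9NO4

Walk through each heavy atom and fill implicit hydrogens from standard valence (C 4, N 3, O 2, S 2, halogen 1):
  atom 1: O, bond orders sum to 2 (valence 2) → 0 H
  atom 2: C, bond orders sum to 4 (valence 4) → 0 H
  atom 3: O, bond orders sum to 2 (valence 2) → 0 H
  atom 4: C, bond orders sum to 1 (valence 4) → 3 H
  atom 5: C, bond orders sum to 3 (valence 4) → 1 H
  atom 6: C, bond orders sum to 3 (valence 4) → 1 H
  atom 7: C, bond orders sum to 3 (valence 4) → 1 H
  atom 8: O, bond orders sum to 1 (valence 2) → 1 H
  atom 9: C, bond orders sum to 4 (valence 4) → 0 H
  atom 10: O, bond orders sum to 2 (valence 2) → 0 H
  atom 11: N, bond orders sum to 1 (valence 3) → 2 H
Totals → C:6, H:9, N:1, O:4.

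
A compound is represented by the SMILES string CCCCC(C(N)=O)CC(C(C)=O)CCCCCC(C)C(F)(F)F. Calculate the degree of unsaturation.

2

Molecular formula: C18H32F3NO2.
DoU = (2C + 2 + N − H − X) / 2, where X is the halogen count and O/S are ignored.
    = (2·18 + 2 + 1 − 32 − 3) / 2 = 4 / 2 = 2.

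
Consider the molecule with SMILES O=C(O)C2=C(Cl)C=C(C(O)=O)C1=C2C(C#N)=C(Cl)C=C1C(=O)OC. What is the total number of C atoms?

15

Count every carbon token in the SMILES (each C, including those in ring-closure positions and inside branches).
Carbon count: 15.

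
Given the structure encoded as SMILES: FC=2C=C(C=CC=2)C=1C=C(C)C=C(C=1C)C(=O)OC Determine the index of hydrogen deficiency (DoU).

9

Degree of unsaturation = (number of rings) + (number of π bonds).
Ring closures in the SMILES: 2.
π bonds: 7 double bonds (each 1 DoU) → 7 DoU from unsaturation.
Total DoU = 2 + 7 = 9.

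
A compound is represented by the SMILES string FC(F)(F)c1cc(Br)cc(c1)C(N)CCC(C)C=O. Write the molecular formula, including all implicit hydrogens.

C13H15BrF3NO

Walk through each heavy atom and fill implicit hydrogens from standard valence (C 4, N 3, O 2, S 2, halogen 1); for lowercase aromatic atoms, an aromatic c carries 1 H when it has two neighbours and 0 H with three, and aromatic n carries 0 H:
  atom 1: F (halogen, monovalent) → 0 H
  atom 2: C, bond orders sum to 4 (valence 4) → 0 H
  atom 3: F (halogen, monovalent) → 0 H
  atom 4: F (halogen, monovalent) → 0 H
  atom 5: aromatic c, 3 neighbours → 0 H
  atom 6: aromatic c, 2 neighbours → 1 H
  atom 7: aromatic c, 3 neighbours → 0 H
  atom 8: Br (halogen, monovalent) → 0 H
  atom 9: aromatic c, 2 neighbours → 1 H
  atom 10: aromatic c, 3 neighbours → 0 H
  atom 11: aromatic c, 2 neighbours → 1 H
  atom 12: C, bond orders sum to 3 (valence 4) → 1 H
  atom 13: N, bond orders sum to 1 (valence 3) → 2 H
  atom 14: C, bond orders sum to 2 (valence 4) → 2 H
  atom 15: C, bond orders sum to 2 (valence 4) → 2 H
  atom 16: C, bond orders sum to 3 (valence 4) → 1 H
  atom 17: C, bond orders sum to 1 (valence 4) → 3 H
  atom 18: C, bond orders sum to 3 (valence 4) → 1 H
  atom 19: O, bond orders sum to 2 (valence 2) → 0 H
Totals → C:13, H:15, Br:1, F:3, N:1, O:1.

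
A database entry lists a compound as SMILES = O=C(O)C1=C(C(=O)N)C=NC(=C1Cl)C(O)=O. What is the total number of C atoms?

8

Count every carbon token in the SMILES (each C, including those in ring-closure positions and inside branches).
Carbon count: 8.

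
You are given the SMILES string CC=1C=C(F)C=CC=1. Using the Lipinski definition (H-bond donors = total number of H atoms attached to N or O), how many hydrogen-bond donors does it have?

0

Donors: find every N or O and count the H atoms it carries.
  (no N or O atoms present)
Lipinski HBD = 0.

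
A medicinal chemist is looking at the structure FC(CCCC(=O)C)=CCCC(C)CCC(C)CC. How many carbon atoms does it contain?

Count every carbon token in the SMILES (each C, including those in ring-closure positions and inside branches).
Carbon count: 17.

17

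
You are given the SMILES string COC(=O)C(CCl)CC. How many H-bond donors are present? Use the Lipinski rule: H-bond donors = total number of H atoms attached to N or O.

0

Donors: find every N or O and count the H atoms it carries.
  atom 2 (O): bond orders sum to 2 → 0 H
  atom 4 (O): bond orders sum to 2 → 0 H
Lipinski HBD = 0.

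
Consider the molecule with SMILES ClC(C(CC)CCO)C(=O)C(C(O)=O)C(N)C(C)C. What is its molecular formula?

Walk through each heavy atom and fill implicit hydrogens from standard valence (C 4, N 3, O 2, S 2, halogen 1):
  atom 1: Cl (halogen, monovalent) → 0 H
  atom 2: C, bond orders sum to 3 (valence 4) → 1 H
  atom 3: C, bond orders sum to 3 (valence 4) → 1 H
  atom 4: C, bond orders sum to 2 (valence 4) → 2 H
  atom 5: C, bond orders sum to 1 (valence 4) → 3 H
  atom 6: C, bond orders sum to 2 (valence 4) → 2 H
  atom 7: C, bond orders sum to 2 (valence 4) → 2 H
  atom 8: O, bond orders sum to 1 (valence 2) → 1 H
  atom 9: C, bond orders sum to 4 (valence 4) → 0 H
  atom 10: O, bond orders sum to 2 (valence 2) → 0 H
  atom 11: C, bond orders sum to 3 (valence 4) → 1 H
  atom 12: C, bond orders sum to 4 (valence 4) → 0 H
  atom 13: O, bond orders sum to 1 (valence 2) → 1 H
  atom 14: O, bond orders sum to 2 (valence 2) → 0 H
  atom 15: C, bond orders sum to 3 (valence 4) → 1 H
  atom 16: N, bond orders sum to 1 (valence 3) → 2 H
  atom 17: C, bond orders sum to 3 (valence 4) → 1 H
  atom 18: C, bond orders sum to 1 (valence 4) → 3 H
  atom 19: C, bond orders sum to 1 (valence 4) → 3 H
Totals → C:13, H:24, Cl:1, N:1, O:4.
In Hill order: C13H24ClNO4.

C13H24ClNO4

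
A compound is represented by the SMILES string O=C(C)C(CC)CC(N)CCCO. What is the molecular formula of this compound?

C10H21NO2

Walk through each heavy atom and fill implicit hydrogens from standard valence (C 4, N 3, O 2, S 2, halogen 1):
  atom 1: O, bond orders sum to 2 (valence 2) → 0 H
  atom 2: C, bond orders sum to 4 (valence 4) → 0 H
  atom 3: C, bond orders sum to 1 (valence 4) → 3 H
  atom 4: C, bond orders sum to 3 (valence 4) → 1 H
  atom 5: C, bond orders sum to 2 (valence 4) → 2 H
  atom 6: C, bond orders sum to 1 (valence 4) → 3 H
  atom 7: C, bond orders sum to 2 (valence 4) → 2 H
  atom 8: C, bond orders sum to 3 (valence 4) → 1 H
  atom 9: N, bond orders sum to 1 (valence 3) → 2 H
  atom 10: C, bond orders sum to 2 (valence 4) → 2 H
  atom 11: C, bond orders sum to 2 (valence 4) → 2 H
  atom 12: C, bond orders sum to 2 (valence 4) → 2 H
  atom 13: O, bond orders sum to 1 (valence 2) → 1 H
Totals → C:10, H:21, N:1, O:2.
In Hill order: C10H21NO2.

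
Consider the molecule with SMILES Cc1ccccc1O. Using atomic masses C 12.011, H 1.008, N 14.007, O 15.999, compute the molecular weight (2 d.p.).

108.14 g/mol

First, the molecular formula is C7H8O (counting implicit H from valence).
  C: 7 × 12.011 = 84.077
  H: 8 × 1.008 = 8.064
  O: 1 × 15.999 = 15.999
Sum: 7×12.011 + 8×1.008 + 1×15.999 = 108.140 → 108.14 g/mol.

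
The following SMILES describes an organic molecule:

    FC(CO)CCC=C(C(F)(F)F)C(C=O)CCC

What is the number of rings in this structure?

In SMILES, each pair of matching ring-closure digits denotes one ring-closing bond; the number of such bonds equals the number of independent rings.
Ring-closure bonds here: 0.

0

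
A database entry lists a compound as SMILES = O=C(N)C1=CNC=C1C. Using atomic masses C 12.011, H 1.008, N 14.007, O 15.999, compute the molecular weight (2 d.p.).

First, the molecular formula is C6H8N2O (counting implicit H from valence).
  C: 6 × 12.011 = 72.066
  H: 8 × 1.008 = 8.064
  N: 2 × 14.007 = 28.014
  O: 1 × 15.999 = 15.999
Sum: 6×12.011 + 8×1.008 + 2×14.007 + 1×15.999 = 124.143 → 124.14 g/mol.

124.14 g/mol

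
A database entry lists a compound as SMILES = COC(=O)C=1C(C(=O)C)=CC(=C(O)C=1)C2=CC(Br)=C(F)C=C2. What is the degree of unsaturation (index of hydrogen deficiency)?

Molecular formula: C16H12BrFO4.
DoU = (2C + 2 + N − H − X) / 2, where X is the halogen count and O/S are ignored.
    = (2·16 + 2 + 0 − 12 − 2) / 2 = 20 / 2 = 10.

10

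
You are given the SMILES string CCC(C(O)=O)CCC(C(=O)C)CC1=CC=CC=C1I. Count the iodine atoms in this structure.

Scan the SMILES for I atoms (remember two-letter symbols like Cl and Br are single atoms).
Iodine count: 1.

1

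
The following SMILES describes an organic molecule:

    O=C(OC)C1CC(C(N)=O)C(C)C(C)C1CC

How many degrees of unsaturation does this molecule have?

3

Degree of unsaturation = (number of rings) + (number of π bonds).
Ring closures in the SMILES: 1.
π bonds: 2 double bonds (each 1 DoU) → 2 DoU from unsaturation.
Total DoU = 1 + 2 = 3.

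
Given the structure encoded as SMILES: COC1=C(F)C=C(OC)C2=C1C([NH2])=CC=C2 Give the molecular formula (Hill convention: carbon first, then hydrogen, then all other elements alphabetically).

C12H12FNO2

Walk through each heavy atom and fill implicit hydrogens from standard valence (C 4, N 3, O 2, S 2, halogen 1):
  atom 1: C, bond orders sum to 1 (valence 4) → 3 H
  atom 2: O, bond orders sum to 2 (valence 2) → 0 H
  atom 3: C, bond orders sum to 4 (valence 4) → 0 H
  atom 4: C, bond orders sum to 4 (valence 4) → 0 H
  atom 5: F (halogen, monovalent) → 0 H
  atom 6: C, bond orders sum to 3 (valence 4) → 1 H
  atom 7: C, bond orders sum to 4 (valence 4) → 0 H
  atom 8: O, bond orders sum to 2 (valence 2) → 0 H
  atom 9: C, bond orders sum to 1 (valence 4) → 3 H
  atom 10: C, bond orders sum to 4 (valence 4) → 0 H
  atom 11: C, bond orders sum to 4 (valence 4) → 0 H
  atom 12: C, bond orders sum to 4 (valence 4) → 0 H
  atom 13: N with explicit H count 2
  atom 14: C, bond orders sum to 3 (valence 4) → 1 H
  atom 15: C, bond orders sum to 3 (valence 4) → 1 H
  atom 16: C, bond orders sum to 3 (valence 4) → 1 H
Totals → C:12, H:12, F:1, N:1, O:2.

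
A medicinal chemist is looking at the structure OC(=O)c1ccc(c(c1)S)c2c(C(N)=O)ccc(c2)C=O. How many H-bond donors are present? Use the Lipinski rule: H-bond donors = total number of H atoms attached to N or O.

3

Donors: find every N or O and count the H atoms it carries.
  atom 1 (O): bond orders sum to 1 → 1 H
  atom 3 (O): bond orders sum to 2 → 0 H
  atom 14 (N): bond orders sum to 1 → 2 H
  atom 15 (O): bond orders sum to 2 → 0 H
  atom 21 (O): bond orders sum to 2 → 0 H
Lipinski HBD = 3.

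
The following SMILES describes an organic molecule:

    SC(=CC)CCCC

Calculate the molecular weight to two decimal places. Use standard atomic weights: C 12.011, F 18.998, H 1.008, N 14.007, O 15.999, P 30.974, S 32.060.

First, the molecular formula is C7H14S (counting implicit H from valence).
  C: 7 × 12.011 = 84.077
  H: 14 × 1.008 = 14.112
  S: 1 × 32.060 = 32.060
Sum: 7×12.011 + 14×1.008 + 1×32.060 = 130.249 → 130.25 g/mol.

130.25 g/mol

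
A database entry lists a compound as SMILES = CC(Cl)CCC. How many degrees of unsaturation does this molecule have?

0

Degree of unsaturation = (number of rings) + (number of π bonds).
Ring closures in the SMILES: 0.
π bonds: none → 0 DoU from unsaturation.
Total DoU = 0 + 0 = 0.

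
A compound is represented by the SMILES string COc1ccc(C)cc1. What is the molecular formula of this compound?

C8H10O

Walk through each heavy atom and fill implicit hydrogens from standard valence (C 4, N 3, O 2, S 2, halogen 1); for lowercase aromatic atoms, an aromatic c carries 1 H when it has two neighbours and 0 H with three, and aromatic n carries 0 H:
  atom 1: C, bond orders sum to 1 (valence 4) → 3 H
  atom 2: O, bond orders sum to 2 (valence 2) → 0 H
  atom 3: aromatic c, 3 neighbours → 0 H
  atom 4: aromatic c, 2 neighbours → 1 H
  atom 5: aromatic c, 2 neighbours → 1 H
  atom 6: aromatic c, 3 neighbours → 0 H
  atom 7: C, bond orders sum to 1 (valence 4) → 3 H
  atom 8: aromatic c, 2 neighbours → 1 H
  atom 9: aromatic c, 2 neighbours → 1 H
Totals → C:8, H:10, O:1.
In Hill order: C8H10O.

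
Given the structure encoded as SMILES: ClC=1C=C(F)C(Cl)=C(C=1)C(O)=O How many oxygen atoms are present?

Scan the SMILES for O atoms (remember two-letter symbols like Cl and Br are single atoms).
Oxygen count: 2.

2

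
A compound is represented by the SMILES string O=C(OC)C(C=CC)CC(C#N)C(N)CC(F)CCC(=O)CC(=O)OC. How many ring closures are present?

0

In SMILES, each pair of matching ring-closure digits denotes one ring-closing bond; the number of such bonds equals the number of independent rings.
Ring-closure bonds here: 0.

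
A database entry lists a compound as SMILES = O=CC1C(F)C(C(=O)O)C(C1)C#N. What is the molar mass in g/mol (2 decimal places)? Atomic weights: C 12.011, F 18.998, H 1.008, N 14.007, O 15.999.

First, the molecular formula is C8H8FNO3 (counting implicit H from valence).
  C: 8 × 12.011 = 96.088
  F: 1 × 18.998 = 18.998
  H: 8 × 1.008 = 8.064
  N: 1 × 14.007 = 14.007
  O: 3 × 15.999 = 47.997
Sum: 8×12.011 + 1×18.998 + 8×1.008 + 1×14.007 + 3×15.999 = 185.154 → 185.15 g/mol.

185.15 g/mol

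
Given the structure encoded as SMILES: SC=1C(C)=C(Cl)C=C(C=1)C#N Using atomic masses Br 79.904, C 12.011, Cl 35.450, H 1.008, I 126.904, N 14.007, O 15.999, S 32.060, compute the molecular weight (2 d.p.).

First, the molecular formula is C8H6ClNS (counting implicit H from valence).
  C: 8 × 12.011 = 96.088
  Cl: 1 × 35.450 = 35.450
  H: 6 × 1.008 = 6.048
  N: 1 × 14.007 = 14.007
  S: 1 × 32.060 = 32.060
Sum: 8×12.011 + 1×35.450 + 6×1.008 + 1×14.007 + 1×32.060 = 183.653 → 183.65 g/mol.

183.65 g/mol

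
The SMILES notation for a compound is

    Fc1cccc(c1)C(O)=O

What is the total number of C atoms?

Count every carbon token in the SMILES (each C, including those in ring-closure positions and inside branches).
Carbon count: 7.

7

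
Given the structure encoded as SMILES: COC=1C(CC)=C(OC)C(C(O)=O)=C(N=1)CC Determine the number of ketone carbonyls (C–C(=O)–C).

0

Scan the SMILES for the ketone motif — none present.
Groups that are present: 1 carboxylic acid, 2 ether.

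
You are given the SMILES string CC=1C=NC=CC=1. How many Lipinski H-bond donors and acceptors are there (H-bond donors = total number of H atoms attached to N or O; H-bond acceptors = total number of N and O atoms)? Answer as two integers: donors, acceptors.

Donors: find every N or O and count the H atoms it carries.
  atom 4 (N): bond orders sum to 3 → 0 H
Lipinski HBD = 0.
Acceptors: N atoms = 1, O atoms = 0 → HBA = 1.

0, 1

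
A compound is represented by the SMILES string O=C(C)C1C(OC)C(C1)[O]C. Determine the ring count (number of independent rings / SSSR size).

In SMILES, each pair of matching ring-closure digits denotes one ring-closing bond; the number of such bonds equals the number of independent rings.
Ring-closure bonds here: 1.

1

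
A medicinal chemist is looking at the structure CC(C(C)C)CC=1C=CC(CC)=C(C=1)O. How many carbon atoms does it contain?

14

Count every carbon token in the SMILES (each C, including those in ring-closure positions and inside branches).
Carbon count: 14.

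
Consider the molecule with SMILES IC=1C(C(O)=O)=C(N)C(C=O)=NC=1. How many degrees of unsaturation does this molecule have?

6

Degree of unsaturation = (number of rings) + (number of π bonds).
Ring closures in the SMILES: 1.
π bonds: 5 double bonds (each 1 DoU) → 5 DoU from unsaturation.
Total DoU = 1 + 5 = 6.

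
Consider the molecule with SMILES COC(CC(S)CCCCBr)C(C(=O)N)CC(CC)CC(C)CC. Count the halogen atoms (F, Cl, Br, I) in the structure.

Halogen atoms appear at heavy-atom position 11 (1×Br).
Other groups present: 1 amide, 1 ether, 1 thiol.
Halogen count: 1.

1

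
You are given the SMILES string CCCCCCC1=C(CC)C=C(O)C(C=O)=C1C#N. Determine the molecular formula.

C16H21NO2

Walk through each heavy atom and fill implicit hydrogens from standard valence (C 4, N 3, O 2, S 2, halogen 1):
  atom 1: C, bond orders sum to 1 (valence 4) → 3 H
  atom 2: C, bond orders sum to 2 (valence 4) → 2 H
  atom 3: C, bond orders sum to 2 (valence 4) → 2 H
  atom 4: C, bond orders sum to 2 (valence 4) → 2 H
  atom 5: C, bond orders sum to 2 (valence 4) → 2 H
  atom 6: C, bond orders sum to 2 (valence 4) → 2 H
  atom 7: C, bond orders sum to 4 (valence 4) → 0 H
  atom 8: C, bond orders sum to 4 (valence 4) → 0 H
  atom 9: C, bond orders sum to 2 (valence 4) → 2 H
  atom 10: C, bond orders sum to 1 (valence 4) → 3 H
  atom 11: C, bond orders sum to 3 (valence 4) → 1 H
  atom 12: C, bond orders sum to 4 (valence 4) → 0 H
  atom 13: O, bond orders sum to 1 (valence 2) → 1 H
  atom 14: C, bond orders sum to 4 (valence 4) → 0 H
  atom 15: C, bond orders sum to 3 (valence 4) → 1 H
  atom 16: O, bond orders sum to 2 (valence 2) → 0 H
  atom 17: C, bond orders sum to 4 (valence 4) → 0 H
  atom 18: C, bond orders sum to 4 (valence 4) → 0 H
  atom 19: N, bond orders sum to 3 (valence 3) → 0 H
Totals → C:16, H:21, N:1, O:2.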